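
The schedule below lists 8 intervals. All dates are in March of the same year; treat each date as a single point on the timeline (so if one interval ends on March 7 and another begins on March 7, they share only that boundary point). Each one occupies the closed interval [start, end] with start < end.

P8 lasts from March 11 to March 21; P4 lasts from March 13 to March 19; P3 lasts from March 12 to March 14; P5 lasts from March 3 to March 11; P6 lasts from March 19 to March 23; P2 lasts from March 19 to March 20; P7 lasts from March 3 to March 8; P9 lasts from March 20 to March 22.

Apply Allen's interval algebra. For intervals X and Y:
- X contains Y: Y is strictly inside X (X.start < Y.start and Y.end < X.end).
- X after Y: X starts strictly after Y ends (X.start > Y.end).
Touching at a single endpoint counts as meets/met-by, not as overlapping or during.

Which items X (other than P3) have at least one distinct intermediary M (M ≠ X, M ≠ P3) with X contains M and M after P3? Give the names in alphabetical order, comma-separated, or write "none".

Target P3 = [March 12, March 14].
Intermediaries M with M after P3: P2, P6, P9.
Via P2 — items with X contains P2: P8.
Via P6 — items with X contains P6: none.
Via P9 — items with X contains P9: P6.
Union: P6, P8.

P6, P8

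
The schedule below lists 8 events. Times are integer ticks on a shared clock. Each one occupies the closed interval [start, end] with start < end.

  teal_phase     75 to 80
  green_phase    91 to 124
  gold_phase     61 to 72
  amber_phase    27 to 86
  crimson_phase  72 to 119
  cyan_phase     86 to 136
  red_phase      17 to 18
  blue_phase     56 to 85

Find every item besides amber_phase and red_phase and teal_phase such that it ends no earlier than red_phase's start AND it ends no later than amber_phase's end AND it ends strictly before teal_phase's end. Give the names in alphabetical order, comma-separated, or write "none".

gold_phase

Conditions: its end is no earlier than red_phase's start (X.end >= 17) AND its end is no later than amber_phase's end (X.end <= 86) AND its end is strictly before teal_phase's end (X.end < 80).
blue_phase: end 85 >= 17? ✓; end 85 <= 86? ✓; end 85 < 80? ✗ → no.
crimson_phase: end 119 >= 17? ✓; end 119 <= 86? ✗; end 119 < 80? ✗ → no.
cyan_phase: end 136 >= 17? ✓; end 136 <= 86? ✗; end 136 < 80? ✗ → no.
gold_phase: end 72 >= 17? ✓; end 72 <= 86? ✓; end 72 < 80? ✓ → yes.
green_phase: end 124 >= 17? ✓; end 124 <= 86? ✗; end 124 < 80? ✗ → no.
Result: gold_phase.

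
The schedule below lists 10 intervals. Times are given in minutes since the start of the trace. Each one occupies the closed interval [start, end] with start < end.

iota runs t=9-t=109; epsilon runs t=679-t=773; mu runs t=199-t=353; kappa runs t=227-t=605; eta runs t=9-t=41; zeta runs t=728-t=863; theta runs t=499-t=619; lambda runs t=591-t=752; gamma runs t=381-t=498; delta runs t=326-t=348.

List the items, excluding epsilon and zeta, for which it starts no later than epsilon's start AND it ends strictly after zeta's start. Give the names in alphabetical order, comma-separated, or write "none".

lambda

Conditions: its start is no later than epsilon's start (X.start <= t=679) AND its end is strictly after zeta's start (X.end > t=728).
delta: start t=326 <= t=679? ✓; end t=348 > t=728? ✗ → no.
eta: start t=9 <= t=679? ✓; end t=41 > t=728? ✗ → no.
gamma: start t=381 <= t=679? ✓; end t=498 > t=728? ✗ → no.
iota: start t=9 <= t=679? ✓; end t=109 > t=728? ✗ → no.
kappa: start t=227 <= t=679? ✓; end t=605 > t=728? ✗ → no.
lambda: start t=591 <= t=679? ✓; end t=752 > t=728? ✓ → yes.
mu: start t=199 <= t=679? ✓; end t=353 > t=728? ✗ → no.
theta: start t=499 <= t=679? ✓; end t=619 > t=728? ✗ → no.
Result: lambda.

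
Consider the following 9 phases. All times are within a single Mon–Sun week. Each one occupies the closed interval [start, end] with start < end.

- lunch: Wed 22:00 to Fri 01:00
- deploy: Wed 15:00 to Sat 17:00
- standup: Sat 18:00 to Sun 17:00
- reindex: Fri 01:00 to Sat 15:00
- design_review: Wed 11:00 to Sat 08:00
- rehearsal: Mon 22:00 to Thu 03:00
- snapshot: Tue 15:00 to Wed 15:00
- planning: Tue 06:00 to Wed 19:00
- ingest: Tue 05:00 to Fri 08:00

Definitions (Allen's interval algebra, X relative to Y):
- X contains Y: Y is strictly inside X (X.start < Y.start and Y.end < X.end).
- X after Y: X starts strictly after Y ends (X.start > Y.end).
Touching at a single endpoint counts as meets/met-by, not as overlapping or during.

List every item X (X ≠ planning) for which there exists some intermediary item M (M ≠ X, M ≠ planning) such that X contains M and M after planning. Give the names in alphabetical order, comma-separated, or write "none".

deploy, design_review, ingest

Target planning = [Tue 06:00, Wed 19:00].
Intermediaries M with M after planning: lunch, reindex, standup.
Via lunch — items with X contains lunch: deploy, design_review, ingest.
Via reindex — items with X contains reindex: deploy.
Via standup — items with X contains standup: none.
Union: deploy, design_review, ingest.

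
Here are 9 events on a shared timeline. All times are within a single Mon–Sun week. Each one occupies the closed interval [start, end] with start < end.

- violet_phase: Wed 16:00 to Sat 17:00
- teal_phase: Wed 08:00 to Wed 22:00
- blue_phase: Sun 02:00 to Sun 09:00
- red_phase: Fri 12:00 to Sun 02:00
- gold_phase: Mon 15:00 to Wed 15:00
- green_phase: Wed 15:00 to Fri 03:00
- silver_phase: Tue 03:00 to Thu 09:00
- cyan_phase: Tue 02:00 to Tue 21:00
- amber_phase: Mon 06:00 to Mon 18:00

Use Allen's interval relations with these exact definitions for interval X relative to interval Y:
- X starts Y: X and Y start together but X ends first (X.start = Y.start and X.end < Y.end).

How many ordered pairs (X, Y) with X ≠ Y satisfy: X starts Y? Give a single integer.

0

Checking all 72 ordered pairs for relation 'starts'; matching pairs in alphabetical order:
No pair satisfies it.
Count: 0.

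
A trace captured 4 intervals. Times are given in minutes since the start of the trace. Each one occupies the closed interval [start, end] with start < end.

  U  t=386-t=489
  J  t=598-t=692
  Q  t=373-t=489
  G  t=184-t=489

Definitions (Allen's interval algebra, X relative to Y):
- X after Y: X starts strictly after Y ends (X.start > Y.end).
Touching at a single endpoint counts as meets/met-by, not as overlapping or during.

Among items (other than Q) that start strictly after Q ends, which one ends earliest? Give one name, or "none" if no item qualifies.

J

Target Q = [t=373, t=489].
G [t=184, t=489] → finished-by → excluded.
J [t=598, t=692] → after → candidate.
U [t=386, t=489] → finishes → excluded.
Among candidates, earliest end is t=692 → J.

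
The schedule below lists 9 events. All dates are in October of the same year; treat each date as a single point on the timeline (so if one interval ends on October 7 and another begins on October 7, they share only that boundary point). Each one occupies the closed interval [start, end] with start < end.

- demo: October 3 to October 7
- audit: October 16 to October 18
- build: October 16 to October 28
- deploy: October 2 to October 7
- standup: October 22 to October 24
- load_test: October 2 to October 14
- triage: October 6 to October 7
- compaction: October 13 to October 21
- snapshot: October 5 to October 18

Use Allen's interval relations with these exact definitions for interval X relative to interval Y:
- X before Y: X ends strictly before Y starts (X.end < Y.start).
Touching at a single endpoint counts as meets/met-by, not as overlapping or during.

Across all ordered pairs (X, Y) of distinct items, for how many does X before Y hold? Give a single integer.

Checking all 72 ordered pairs for relation 'before'; matching pairs in alphabetical order:
(audit, standup): audit before standup ✓
(compaction, standup): compaction before standup ✓
(demo, audit): demo before audit ✓
(demo, build): demo before build ✓
(demo, compaction): demo before compaction ✓
(demo, standup): demo before standup ✓
(deploy, audit): deploy before audit ✓
(deploy, build): deploy before build ✓
(deploy, compaction): deploy before compaction ✓
(deploy, standup): deploy before standup ✓
(load_test, audit): load_test before audit ✓
(load_test, build): load_test before build ✓
(load_test, standup): load_test before standup ✓
(snapshot, standup): snapshot before standup ✓
(triage, audit): triage before audit ✓
(triage, build): triage before build ✓
(triage, compaction): triage before compaction ✓
(triage, standup): triage before standup ✓
Count: 18.

18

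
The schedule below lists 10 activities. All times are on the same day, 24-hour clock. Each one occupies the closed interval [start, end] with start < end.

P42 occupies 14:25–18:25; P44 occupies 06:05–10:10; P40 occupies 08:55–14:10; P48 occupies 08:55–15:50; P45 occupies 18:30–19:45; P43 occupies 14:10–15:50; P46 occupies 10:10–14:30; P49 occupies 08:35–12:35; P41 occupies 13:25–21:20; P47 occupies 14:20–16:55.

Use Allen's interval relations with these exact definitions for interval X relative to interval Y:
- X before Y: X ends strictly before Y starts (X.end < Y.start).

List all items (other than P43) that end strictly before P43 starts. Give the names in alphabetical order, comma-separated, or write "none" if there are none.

Target P43 = [14:10, 15:50].
P40 [08:55, 14:10] → meets → no.
P41 [13:25, 21:20] → contains → no.
P42 [14:25, 18:25] → overlapped-by → no.
P44 [06:05, 10:10] → before → yes.
P45 [18:30, 19:45] → after → no.
P46 [10:10, 14:30] → overlaps → no.
P47 [14:20, 16:55] → overlapped-by → no.
P48 [08:55, 15:50] → finished-by → no.
P49 [08:35, 12:35] → before → yes.
Result: P44, P49.

P44, P49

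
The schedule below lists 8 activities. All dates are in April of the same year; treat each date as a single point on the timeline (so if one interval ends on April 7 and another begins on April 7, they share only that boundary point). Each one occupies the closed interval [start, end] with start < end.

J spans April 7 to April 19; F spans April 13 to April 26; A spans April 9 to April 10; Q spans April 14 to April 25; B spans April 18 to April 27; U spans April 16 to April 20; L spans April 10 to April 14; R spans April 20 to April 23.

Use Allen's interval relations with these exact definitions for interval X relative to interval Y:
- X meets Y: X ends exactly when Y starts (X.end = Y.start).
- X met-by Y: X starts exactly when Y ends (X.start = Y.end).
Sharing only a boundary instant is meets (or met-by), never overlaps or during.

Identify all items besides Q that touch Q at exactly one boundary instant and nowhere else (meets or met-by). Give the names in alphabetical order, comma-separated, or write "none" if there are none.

Target Q = [April 14, April 25].
A [April 9, April 10] → before → no.
B [April 18, April 27] → overlapped-by → no.
F [April 13, April 26] → contains → no.
J [April 7, April 19] → overlaps → no.
L [April 10, April 14] → meets → yes.
R [April 20, April 23] → during → no.
U [April 16, April 20] → during → no.
Result: L.

L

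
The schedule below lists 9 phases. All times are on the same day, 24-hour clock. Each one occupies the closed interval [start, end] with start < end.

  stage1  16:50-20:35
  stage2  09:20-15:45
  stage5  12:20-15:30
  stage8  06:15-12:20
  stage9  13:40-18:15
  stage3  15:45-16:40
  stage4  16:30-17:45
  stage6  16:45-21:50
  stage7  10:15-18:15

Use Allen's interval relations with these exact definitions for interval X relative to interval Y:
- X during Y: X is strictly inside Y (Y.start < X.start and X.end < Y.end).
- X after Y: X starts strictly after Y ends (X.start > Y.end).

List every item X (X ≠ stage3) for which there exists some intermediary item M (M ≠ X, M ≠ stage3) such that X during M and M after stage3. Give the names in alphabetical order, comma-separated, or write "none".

Target stage3 = [15:45, 16:40].
Intermediaries M with M after stage3: stage1, stage6.
Via stage1 — items with X during stage1: none.
Via stage6 — items with X during stage6: stage1.
Union: stage1.

stage1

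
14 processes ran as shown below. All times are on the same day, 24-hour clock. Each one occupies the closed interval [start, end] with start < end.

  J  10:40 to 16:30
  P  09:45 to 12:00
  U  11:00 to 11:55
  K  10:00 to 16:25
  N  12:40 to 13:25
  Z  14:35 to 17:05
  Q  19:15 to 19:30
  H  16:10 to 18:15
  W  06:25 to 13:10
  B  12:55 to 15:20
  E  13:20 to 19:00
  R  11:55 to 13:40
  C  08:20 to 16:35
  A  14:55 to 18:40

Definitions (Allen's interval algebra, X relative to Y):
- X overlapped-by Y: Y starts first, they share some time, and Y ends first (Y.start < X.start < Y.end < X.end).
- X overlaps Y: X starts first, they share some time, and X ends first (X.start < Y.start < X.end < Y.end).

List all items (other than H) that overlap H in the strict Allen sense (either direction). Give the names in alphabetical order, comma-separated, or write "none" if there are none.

C, J, K, Z

Target H = [16:10, 18:15].
A [14:55, 18:40] → contains → no.
B [12:55, 15:20] → before → no.
C [08:20, 16:35] → overlaps → yes.
E [13:20, 19:00] → contains → no.
J [10:40, 16:30] → overlaps → yes.
K [10:00, 16:25] → overlaps → yes.
N [12:40, 13:25] → before → no.
P [09:45, 12:00] → before → no.
Q [19:15, 19:30] → after → no.
R [11:55, 13:40] → before → no.
U [11:00, 11:55] → before → no.
W [06:25, 13:10] → before → no.
Z [14:35, 17:05] → overlaps → yes.
Result: C, J, K, Z.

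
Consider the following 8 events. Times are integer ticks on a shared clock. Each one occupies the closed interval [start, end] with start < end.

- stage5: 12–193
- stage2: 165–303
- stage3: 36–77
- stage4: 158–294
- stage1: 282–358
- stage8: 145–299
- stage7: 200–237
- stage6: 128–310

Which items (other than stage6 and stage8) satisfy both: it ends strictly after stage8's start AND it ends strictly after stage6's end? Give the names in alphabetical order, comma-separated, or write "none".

stage1

Conditions: its end is strictly after stage8's start (X.end > 145) AND its end is strictly after stage6's end (X.end > 310).
stage1: end 358 > 145? ✓; end 358 > 310? ✓ → yes.
stage2: end 303 > 145? ✓; end 303 > 310? ✗ → no.
stage3: end 77 > 145? ✗; end 77 > 310? ✗ → no.
stage4: end 294 > 145? ✓; end 294 > 310? ✗ → no.
stage5: end 193 > 145? ✓; end 193 > 310? ✗ → no.
stage7: end 237 > 145? ✓; end 237 > 310? ✗ → no.
Result: stage1.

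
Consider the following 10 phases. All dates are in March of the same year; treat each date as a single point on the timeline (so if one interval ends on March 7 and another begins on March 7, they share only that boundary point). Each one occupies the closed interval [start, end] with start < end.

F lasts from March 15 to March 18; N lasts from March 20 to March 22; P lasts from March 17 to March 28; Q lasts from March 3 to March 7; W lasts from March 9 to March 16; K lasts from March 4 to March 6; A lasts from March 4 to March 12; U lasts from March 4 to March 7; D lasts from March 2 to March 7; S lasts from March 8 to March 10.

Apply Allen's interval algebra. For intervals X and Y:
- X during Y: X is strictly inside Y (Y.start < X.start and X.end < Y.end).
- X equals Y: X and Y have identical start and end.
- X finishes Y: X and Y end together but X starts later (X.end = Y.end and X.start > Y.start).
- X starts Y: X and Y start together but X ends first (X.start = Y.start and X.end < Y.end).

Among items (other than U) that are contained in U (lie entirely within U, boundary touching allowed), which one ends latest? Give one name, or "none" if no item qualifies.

Target U = [March 4, March 7].
A [March 4, March 12] → started-by → excluded.
D [March 2, March 7] → finished-by → excluded.
F [March 15, March 18] → after → excluded.
K [March 4, March 6] → starts → candidate.
N [March 20, March 22] → after → excluded.
P [March 17, March 28] → after → excluded.
Q [March 3, March 7] → finished-by → excluded.
S [March 8, March 10] → after → excluded.
W [March 9, March 16] → after → excluded.
Among candidates, latest end is March 6 → K.

K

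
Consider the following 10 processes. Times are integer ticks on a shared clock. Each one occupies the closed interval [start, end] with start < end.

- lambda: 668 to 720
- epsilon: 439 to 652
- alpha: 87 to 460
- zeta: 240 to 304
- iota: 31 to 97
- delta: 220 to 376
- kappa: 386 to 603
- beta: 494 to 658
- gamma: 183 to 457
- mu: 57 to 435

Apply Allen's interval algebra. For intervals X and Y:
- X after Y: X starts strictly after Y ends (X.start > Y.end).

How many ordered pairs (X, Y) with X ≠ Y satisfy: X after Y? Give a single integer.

Checking all 90 ordered pairs for relation 'after'; matching pairs in alphabetical order:
(beta, alpha): beta after alpha ✓
(beta, delta): beta after delta ✓
(beta, gamma): beta after gamma ✓
(beta, iota): beta after iota ✓
(beta, mu): beta after mu ✓
(beta, zeta): beta after zeta ✓
(delta, iota): delta after iota ✓
(epsilon, delta): epsilon after delta ✓
(epsilon, iota): epsilon after iota ✓
(epsilon, mu): epsilon after mu ✓
(epsilon, zeta): epsilon after zeta ✓
(gamma, iota): gamma after iota ✓
(kappa, delta): kappa after delta ✓
(kappa, iota): kappa after iota ✓
(kappa, zeta): kappa after zeta ✓
(lambda, alpha): lambda after alpha ✓
(lambda, beta): lambda after beta ✓
(lambda, delta): lambda after delta ✓
(lambda, epsilon): lambda after epsilon ✓
(lambda, gamma): lambda after gamma ✓
(lambda, iota): lambda after iota ✓
(lambda, kappa): lambda after kappa ✓
(lambda, mu): lambda after mu ✓
(lambda, zeta): lambda after zeta ✓
... plus 1 further pairs not listed.
Count: 25.

25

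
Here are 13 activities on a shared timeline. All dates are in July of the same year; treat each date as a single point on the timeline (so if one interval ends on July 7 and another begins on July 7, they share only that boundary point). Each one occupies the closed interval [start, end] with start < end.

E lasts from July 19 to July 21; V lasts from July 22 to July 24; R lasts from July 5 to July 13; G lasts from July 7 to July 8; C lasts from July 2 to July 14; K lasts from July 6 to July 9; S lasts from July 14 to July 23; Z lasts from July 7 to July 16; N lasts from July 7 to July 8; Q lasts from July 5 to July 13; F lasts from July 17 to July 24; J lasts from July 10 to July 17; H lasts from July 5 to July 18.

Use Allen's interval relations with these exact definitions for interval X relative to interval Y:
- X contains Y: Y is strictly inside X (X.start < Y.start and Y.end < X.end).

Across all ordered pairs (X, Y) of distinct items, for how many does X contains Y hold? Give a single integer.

Checking all 156 ordered pairs for relation 'contains'; matching pairs in alphabetical order:
(C, G): C contains G ✓
(C, K): C contains K ✓
(C, N): C contains N ✓
(C, Q): C contains Q ✓
(C, R): C contains R ✓
(F, E): F contains E ✓
(H, G): H contains G ✓
(H, J): H contains J ✓
(H, K): H contains K ✓
(H, N): H contains N ✓
(H, Z): H contains Z ✓
(K, G): K contains G ✓
(K, N): K contains N ✓
(Q, G): Q contains G ✓
(Q, K): Q contains K ✓
(Q, N): Q contains N ✓
(R, G): R contains G ✓
(R, K): R contains K ✓
(R, N): R contains N ✓
(S, E): S contains E ✓
Count: 20.

20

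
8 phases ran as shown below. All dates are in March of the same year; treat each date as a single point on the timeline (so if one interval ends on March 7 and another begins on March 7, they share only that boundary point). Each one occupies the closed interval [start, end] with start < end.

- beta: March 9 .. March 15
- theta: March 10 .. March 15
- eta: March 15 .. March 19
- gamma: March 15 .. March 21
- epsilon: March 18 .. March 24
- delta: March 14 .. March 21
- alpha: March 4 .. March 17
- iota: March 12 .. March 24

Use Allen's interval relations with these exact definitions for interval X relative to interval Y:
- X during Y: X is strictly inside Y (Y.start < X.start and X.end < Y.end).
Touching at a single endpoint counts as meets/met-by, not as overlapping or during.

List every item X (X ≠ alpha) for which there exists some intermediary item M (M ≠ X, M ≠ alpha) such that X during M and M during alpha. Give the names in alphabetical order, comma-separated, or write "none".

none

Target alpha = [March 4, March 17].
Intermediaries M with M during alpha: beta, theta.
Via beta — items with X during beta: none.
Via theta — items with X during theta: none.
Union: none.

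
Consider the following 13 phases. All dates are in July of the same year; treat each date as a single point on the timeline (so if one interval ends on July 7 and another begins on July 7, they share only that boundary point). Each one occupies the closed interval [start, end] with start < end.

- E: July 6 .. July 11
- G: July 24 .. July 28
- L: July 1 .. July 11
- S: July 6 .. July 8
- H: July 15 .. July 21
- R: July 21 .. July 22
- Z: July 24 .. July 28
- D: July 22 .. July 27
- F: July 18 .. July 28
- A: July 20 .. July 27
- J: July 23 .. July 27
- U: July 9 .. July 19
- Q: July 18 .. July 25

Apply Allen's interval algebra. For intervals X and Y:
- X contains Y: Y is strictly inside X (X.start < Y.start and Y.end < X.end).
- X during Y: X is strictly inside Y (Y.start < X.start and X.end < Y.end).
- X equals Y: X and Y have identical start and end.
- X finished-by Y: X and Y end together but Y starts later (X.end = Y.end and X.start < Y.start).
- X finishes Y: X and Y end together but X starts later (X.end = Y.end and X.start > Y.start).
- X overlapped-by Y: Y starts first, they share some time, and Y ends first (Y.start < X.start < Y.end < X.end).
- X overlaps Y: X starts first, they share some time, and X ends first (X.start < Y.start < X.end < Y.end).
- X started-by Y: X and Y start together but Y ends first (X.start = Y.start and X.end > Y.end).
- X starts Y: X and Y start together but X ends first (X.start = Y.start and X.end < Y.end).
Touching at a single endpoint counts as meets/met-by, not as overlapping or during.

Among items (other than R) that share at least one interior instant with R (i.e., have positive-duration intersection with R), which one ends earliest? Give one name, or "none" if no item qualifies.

Target R = [July 21, July 22].
A [July 20, July 27] → contains → candidate.
D [July 22, July 27] → met-by → excluded.
E [July 6, July 11] → before → excluded.
F [July 18, July 28] → contains → candidate.
G [July 24, July 28] → after → excluded.
H [July 15, July 21] → meets → excluded.
J [July 23, July 27] → after → excluded.
L [July 1, July 11] → before → excluded.
Q [July 18, July 25] → contains → candidate.
S [July 6, July 8] → before → excluded.
U [July 9, July 19] → before → excluded.
Z [July 24, July 28] → after → excluded.
Among candidates, earliest end is July 25 → Q.

Q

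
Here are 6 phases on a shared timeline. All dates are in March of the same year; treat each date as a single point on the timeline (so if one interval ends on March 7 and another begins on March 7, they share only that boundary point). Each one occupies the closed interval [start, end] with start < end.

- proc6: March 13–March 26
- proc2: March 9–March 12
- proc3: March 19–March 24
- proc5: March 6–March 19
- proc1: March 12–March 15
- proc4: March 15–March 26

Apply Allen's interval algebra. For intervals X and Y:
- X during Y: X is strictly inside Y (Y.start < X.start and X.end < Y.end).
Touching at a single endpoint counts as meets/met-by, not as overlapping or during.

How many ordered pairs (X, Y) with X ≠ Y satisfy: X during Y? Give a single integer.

4

Checking all 30 ordered pairs for relation 'during'; matching pairs in alphabetical order:
(proc1, proc5): proc1 during proc5 ✓
(proc2, proc5): proc2 during proc5 ✓
(proc3, proc4): proc3 during proc4 ✓
(proc3, proc6): proc3 during proc6 ✓
Count: 4.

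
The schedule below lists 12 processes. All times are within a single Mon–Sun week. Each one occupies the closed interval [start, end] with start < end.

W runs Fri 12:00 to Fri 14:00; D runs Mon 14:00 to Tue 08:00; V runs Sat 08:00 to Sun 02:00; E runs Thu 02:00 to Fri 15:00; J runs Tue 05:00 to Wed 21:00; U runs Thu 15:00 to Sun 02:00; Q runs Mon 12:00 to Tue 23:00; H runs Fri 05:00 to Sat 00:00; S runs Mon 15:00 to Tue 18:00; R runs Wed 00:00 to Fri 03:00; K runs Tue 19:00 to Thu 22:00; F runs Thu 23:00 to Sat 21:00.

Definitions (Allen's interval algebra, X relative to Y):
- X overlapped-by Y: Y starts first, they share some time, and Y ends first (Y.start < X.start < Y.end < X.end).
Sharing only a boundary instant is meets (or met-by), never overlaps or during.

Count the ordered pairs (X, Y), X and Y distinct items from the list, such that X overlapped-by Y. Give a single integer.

Checking all 132 ordered pairs for relation 'overlapped-by'; matching pairs in alphabetical order:
(E, K): E overlapped-by K ✓
(E, R): E overlapped-by R ✓
(F, E): F overlapped-by E ✓
(F, R): F overlapped-by R ✓
(H, E): H overlapped-by E ✓
(J, D): J overlapped-by D ✓
(J, Q): J overlapped-by Q ✓
(J, S): J overlapped-by S ✓
(K, J): K overlapped-by J ✓
(K, Q): K overlapped-by Q ✓
(R, J): R overlapped-by J ✓
(R, K): R overlapped-by K ✓
(S, D): S overlapped-by D ✓
(U, E): U overlapped-by E ✓
(U, K): U overlapped-by K ✓
(U, R): U overlapped-by R ✓
(V, F): V overlapped-by F ✓
Count: 17.

17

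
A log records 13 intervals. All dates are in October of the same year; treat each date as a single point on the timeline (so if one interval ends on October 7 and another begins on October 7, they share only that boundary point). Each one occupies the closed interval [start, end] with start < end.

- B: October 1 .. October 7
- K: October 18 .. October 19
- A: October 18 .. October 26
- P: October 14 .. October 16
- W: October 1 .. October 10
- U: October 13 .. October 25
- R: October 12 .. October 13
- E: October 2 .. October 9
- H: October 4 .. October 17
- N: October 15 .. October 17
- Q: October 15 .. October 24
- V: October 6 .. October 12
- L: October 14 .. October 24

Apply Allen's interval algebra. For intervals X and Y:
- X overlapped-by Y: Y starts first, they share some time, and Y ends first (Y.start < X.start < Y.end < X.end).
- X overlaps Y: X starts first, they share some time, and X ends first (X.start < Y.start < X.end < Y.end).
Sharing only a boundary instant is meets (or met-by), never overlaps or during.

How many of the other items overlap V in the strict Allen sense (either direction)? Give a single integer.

Target V = [October 6, October 12].
A [October 18, October 26] → after → no.
B [October 1, October 7] → overlaps → counts.
E [October 2, October 9] → overlaps → counts.
H [October 4, October 17] → contains → no.
K [October 18, October 19] → after → no.
L [October 14, October 24] → after → no.
N [October 15, October 17] → after → no.
P [October 14, October 16] → after → no.
Q [October 15, October 24] → after → no.
R [October 12, October 13] → met-by → no.
U [October 13, October 25] → after → no.
W [October 1, October 10] → overlaps → counts.
Total: 3.

3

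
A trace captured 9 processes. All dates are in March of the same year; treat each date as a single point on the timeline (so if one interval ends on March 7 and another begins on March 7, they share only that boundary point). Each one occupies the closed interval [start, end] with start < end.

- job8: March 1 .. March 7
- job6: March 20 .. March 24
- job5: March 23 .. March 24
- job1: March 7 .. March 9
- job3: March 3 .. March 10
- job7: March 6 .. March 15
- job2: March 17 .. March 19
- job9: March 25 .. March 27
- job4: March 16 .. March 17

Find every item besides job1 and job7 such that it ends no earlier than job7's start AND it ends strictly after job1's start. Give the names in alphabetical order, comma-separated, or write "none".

Conditions: its end is no earlier than job7's start (X.end >= March 6) AND its end is strictly after job1's start (X.end > March 7).
job2: end March 19 >= March 6? ✓; end March 19 > March 7? ✓ → yes.
job3: end March 10 >= March 6? ✓; end March 10 > March 7? ✓ → yes.
job4: end March 17 >= March 6? ✓; end March 17 > March 7? ✓ → yes.
job5: end March 24 >= March 6? ✓; end March 24 > March 7? ✓ → yes.
job6: end March 24 >= March 6? ✓; end March 24 > March 7? ✓ → yes.
job8: end March 7 >= March 6? ✓; end March 7 > March 7? ✗ → no.
job9: end March 27 >= March 6? ✓; end March 27 > March 7? ✓ → yes.
Result: job2, job3, job4, job5, job6, job9.

job2, job3, job4, job5, job6, job9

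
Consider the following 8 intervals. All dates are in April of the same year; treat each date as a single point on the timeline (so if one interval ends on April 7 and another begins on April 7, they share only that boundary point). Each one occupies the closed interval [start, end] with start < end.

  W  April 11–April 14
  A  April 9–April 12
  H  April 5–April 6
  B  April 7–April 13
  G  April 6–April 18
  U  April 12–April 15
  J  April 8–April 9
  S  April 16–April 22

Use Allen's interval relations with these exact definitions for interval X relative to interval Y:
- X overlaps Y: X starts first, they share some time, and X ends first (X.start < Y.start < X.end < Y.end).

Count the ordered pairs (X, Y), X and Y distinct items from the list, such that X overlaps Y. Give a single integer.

Checking all 56 ordered pairs for relation 'overlaps'; matching pairs in alphabetical order:
(A, W): A overlaps W ✓
(B, U): B overlaps U ✓
(B, W): B overlaps W ✓
(G, S): G overlaps S ✓
(W, U): W overlaps U ✓
Count: 5.

5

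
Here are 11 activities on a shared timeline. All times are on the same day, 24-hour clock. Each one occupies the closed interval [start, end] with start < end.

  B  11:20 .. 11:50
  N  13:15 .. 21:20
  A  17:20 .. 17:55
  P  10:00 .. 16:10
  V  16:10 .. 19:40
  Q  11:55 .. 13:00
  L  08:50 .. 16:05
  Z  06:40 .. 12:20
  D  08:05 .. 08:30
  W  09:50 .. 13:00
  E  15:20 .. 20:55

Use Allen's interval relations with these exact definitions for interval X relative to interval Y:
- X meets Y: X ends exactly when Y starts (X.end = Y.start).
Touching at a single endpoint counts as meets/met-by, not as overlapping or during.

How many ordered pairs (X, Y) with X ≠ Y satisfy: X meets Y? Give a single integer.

Checking all 110 ordered pairs for relation 'meets'; matching pairs in alphabetical order:
(P, V): P meets V ✓
Count: 1.

1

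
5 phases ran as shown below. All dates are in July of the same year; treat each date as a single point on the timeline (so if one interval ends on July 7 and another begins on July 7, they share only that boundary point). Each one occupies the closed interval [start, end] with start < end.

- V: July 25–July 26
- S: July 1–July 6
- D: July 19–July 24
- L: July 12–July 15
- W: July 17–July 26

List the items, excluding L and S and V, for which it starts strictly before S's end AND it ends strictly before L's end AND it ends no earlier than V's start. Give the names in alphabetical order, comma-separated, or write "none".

none

Conditions: its start is strictly before S's end (X.start < July 6) AND its end is strictly before L's end (X.end < July 15) AND its end is no earlier than V's start (X.end >= July 25).
D: start July 19 < July 6? ✗; end July 24 < July 15? ✗; end July 24 >= July 25? ✗ → no.
W: start July 17 < July 6? ✗; end July 26 < July 15? ✗; end July 26 >= July 25? ✓ → no.
Result: none.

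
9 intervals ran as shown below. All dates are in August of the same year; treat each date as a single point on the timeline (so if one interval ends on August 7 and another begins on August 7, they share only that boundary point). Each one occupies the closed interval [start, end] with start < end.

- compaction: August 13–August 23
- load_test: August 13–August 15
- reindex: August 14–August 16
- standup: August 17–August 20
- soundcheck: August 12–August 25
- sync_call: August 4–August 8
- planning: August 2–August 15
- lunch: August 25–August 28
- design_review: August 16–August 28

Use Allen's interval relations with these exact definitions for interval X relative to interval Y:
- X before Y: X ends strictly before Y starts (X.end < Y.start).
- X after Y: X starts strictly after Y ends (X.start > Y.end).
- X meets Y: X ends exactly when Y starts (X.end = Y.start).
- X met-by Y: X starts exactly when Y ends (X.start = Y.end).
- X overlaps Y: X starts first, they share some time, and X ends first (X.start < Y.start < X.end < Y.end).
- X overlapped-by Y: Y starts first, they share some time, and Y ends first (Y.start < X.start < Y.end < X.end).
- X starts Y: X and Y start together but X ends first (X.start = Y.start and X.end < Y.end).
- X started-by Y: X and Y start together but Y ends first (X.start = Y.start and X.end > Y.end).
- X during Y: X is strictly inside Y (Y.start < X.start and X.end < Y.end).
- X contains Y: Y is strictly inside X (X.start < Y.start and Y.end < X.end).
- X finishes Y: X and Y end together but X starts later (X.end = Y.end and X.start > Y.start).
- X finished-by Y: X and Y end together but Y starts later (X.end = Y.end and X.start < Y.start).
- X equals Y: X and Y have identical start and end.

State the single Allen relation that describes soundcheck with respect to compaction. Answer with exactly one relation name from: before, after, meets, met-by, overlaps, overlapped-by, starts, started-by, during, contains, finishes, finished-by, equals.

contains

soundcheck = [August 12, August 25]; compaction = [August 13, August 23].
Compare endpoints: soundcheck.start < compaction.start, soundcheck.start < compaction.end, soundcheck.end > compaction.start, soundcheck.end > compaction.end.
That pattern is 'contains'.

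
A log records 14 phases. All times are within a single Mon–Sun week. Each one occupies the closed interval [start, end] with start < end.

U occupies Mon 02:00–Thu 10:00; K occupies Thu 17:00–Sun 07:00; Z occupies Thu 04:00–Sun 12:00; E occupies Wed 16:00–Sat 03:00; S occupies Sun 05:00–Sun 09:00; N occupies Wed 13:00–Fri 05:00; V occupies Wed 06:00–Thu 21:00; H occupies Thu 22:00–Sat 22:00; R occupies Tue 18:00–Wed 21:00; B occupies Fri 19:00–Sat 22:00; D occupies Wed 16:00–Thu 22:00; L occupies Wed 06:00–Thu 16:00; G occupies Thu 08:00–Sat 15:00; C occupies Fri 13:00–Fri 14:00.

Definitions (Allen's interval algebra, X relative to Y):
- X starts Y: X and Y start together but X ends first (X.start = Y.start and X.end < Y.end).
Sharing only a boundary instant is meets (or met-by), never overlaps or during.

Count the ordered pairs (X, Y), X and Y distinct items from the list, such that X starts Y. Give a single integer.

Checking all 182 ordered pairs for relation 'starts'; matching pairs in alphabetical order:
(D, E): D starts E ✓
(L, V): L starts V ✓
Count: 2.

2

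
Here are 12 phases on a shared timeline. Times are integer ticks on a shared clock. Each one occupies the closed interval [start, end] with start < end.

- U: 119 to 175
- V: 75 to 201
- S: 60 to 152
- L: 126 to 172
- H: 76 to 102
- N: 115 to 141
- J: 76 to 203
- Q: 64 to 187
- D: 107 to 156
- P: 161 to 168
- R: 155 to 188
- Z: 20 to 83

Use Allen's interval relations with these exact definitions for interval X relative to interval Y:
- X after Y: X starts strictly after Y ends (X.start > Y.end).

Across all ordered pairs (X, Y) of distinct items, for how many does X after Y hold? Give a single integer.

Checking all 132 ordered pairs for relation 'after'; matching pairs in alphabetical order:
(D, H): D after H ✓
(D, Z): D after Z ✓
(L, H): L after H ✓
(L, Z): L after Z ✓
(N, H): N after H ✓
(N, Z): N after Z ✓
(P, D): P after D ✓
(P, H): P after H ✓
(P, N): P after N ✓
(P, S): P after S ✓
(P, Z): P after Z ✓
(R, H): R after H ✓
(R, N): R after N ✓
(R, S): R after S ✓
(R, Z): R after Z ✓
(U, H): U after H ✓
(U, Z): U after Z ✓
Count: 17.

17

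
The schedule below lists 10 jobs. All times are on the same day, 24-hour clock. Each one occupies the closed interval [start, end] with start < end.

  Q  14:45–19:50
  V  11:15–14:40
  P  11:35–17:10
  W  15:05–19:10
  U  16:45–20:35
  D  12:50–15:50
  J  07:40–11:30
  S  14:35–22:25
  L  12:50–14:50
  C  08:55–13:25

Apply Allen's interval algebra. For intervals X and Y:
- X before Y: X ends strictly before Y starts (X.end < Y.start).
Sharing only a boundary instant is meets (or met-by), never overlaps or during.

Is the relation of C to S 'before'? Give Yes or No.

C = [08:55, 13:25], S = [14:35, 22:25].
Actual relation of C to S: before.
Asked whether 'before' holds → Yes.

Yes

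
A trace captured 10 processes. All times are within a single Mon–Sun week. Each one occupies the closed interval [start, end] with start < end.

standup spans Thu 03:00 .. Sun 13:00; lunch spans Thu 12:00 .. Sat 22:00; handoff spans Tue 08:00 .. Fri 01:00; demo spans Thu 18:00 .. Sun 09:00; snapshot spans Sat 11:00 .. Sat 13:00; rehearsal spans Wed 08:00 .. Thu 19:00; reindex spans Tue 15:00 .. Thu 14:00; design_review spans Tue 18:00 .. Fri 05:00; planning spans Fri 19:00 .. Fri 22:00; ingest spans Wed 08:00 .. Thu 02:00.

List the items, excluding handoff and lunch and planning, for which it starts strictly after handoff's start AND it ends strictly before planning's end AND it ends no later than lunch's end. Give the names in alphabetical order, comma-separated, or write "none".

Conditions: its start is strictly after handoff's start (X.start > Tue 08:00) AND its end is strictly before planning's end (X.end < Fri 22:00) AND its end is no later than lunch's end (X.end <= Sat 22:00).
demo: start Thu 18:00 > Tue 08:00? ✓; end Sun 09:00 < Fri 22:00? ✗; end Sun 09:00 <= Sat 22:00? ✗ → no.
design_review: start Tue 18:00 > Tue 08:00? ✓; end Fri 05:00 < Fri 22:00? ✓; end Fri 05:00 <= Sat 22:00? ✓ → yes.
ingest: start Wed 08:00 > Tue 08:00? ✓; end Thu 02:00 < Fri 22:00? ✓; end Thu 02:00 <= Sat 22:00? ✓ → yes.
rehearsal: start Wed 08:00 > Tue 08:00? ✓; end Thu 19:00 < Fri 22:00? ✓; end Thu 19:00 <= Sat 22:00? ✓ → yes.
reindex: start Tue 15:00 > Tue 08:00? ✓; end Thu 14:00 < Fri 22:00? ✓; end Thu 14:00 <= Sat 22:00? ✓ → yes.
snapshot: start Sat 11:00 > Tue 08:00? ✓; end Sat 13:00 < Fri 22:00? ✗; end Sat 13:00 <= Sat 22:00? ✓ → no.
standup: start Thu 03:00 > Tue 08:00? ✓; end Sun 13:00 < Fri 22:00? ✗; end Sun 13:00 <= Sat 22:00? ✗ → no.
Result: design_review, ingest, rehearsal, reindex.

design_review, ingest, rehearsal, reindex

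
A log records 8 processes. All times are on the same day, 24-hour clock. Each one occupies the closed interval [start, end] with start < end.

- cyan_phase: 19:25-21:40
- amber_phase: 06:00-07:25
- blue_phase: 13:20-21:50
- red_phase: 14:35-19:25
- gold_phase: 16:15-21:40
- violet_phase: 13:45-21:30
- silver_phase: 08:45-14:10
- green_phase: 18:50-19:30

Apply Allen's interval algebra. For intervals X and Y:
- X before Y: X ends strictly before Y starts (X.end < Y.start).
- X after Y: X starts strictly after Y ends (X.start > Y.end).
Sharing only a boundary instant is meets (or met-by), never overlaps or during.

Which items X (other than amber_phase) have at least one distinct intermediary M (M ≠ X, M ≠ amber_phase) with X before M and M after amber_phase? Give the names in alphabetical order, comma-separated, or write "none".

silver_phase

Target amber_phase = [06:00, 07:25].
Intermediaries M with M after amber_phase: blue_phase, cyan_phase, gold_phase, green_phase, red_phase, silver_phase, violet_phase.
Via blue_phase — items with X before blue_phase: none.
Via cyan_phase — items with X before cyan_phase: silver_phase.
Via gold_phase — items with X before gold_phase: silver_phase.
Via green_phase — items with X before green_phase: silver_phase.
Via red_phase — items with X before red_phase: silver_phase.
Via silver_phase — items with X before silver_phase: none.
Via violet_phase — items with X before violet_phase: none.
Union: silver_phase.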